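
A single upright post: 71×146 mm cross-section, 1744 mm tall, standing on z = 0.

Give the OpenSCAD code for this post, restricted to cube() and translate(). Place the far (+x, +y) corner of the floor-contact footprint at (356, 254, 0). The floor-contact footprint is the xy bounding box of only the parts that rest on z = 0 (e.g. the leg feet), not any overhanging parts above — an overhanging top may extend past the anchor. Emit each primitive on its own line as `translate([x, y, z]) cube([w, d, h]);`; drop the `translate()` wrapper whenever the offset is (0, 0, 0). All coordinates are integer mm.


translate([285, 108, 0]) cube([71, 146, 1744]);


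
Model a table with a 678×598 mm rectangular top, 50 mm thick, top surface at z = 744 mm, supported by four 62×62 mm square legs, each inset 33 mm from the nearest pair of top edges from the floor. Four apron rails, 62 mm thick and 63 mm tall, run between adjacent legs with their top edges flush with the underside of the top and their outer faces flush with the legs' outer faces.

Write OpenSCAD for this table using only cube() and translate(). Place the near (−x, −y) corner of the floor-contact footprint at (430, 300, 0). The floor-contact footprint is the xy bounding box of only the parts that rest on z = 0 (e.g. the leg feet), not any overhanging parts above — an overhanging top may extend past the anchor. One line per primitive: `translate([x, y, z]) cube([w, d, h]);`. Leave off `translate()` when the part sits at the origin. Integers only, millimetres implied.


// leg_h = 744 - 50 = 694
// apron z = 694 - 63 = 631
translate([397, 267, 694]) cube([678, 598, 50]);
translate([430, 300, 0]) cube([62, 62, 694]);
translate([980, 300, 0]) cube([62, 62, 694]);
translate([430, 770, 0]) cube([62, 62, 694]);
translate([980, 770, 0]) cube([62, 62, 694]);
translate([492, 300, 631]) cube([488, 62, 63]);
translate([492, 770, 631]) cube([488, 62, 63]);
translate([430, 362, 631]) cube([62, 408, 63]);
translate([980, 362, 631]) cube([62, 408, 63]);


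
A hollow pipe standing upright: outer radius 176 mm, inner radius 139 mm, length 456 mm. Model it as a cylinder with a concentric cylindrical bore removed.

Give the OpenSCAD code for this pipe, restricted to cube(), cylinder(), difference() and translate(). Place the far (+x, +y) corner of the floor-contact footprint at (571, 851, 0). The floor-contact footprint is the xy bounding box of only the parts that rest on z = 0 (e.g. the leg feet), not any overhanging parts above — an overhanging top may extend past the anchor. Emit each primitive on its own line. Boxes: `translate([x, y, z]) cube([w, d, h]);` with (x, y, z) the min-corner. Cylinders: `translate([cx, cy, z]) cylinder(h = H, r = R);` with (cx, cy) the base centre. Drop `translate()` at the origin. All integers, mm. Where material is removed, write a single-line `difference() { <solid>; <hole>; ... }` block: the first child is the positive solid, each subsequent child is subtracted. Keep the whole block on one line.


difference() { translate([395, 675, 0]) cylinder(h = 456, r = 176); translate([395, 675, 0]) cylinder(h = 456, r = 139); }


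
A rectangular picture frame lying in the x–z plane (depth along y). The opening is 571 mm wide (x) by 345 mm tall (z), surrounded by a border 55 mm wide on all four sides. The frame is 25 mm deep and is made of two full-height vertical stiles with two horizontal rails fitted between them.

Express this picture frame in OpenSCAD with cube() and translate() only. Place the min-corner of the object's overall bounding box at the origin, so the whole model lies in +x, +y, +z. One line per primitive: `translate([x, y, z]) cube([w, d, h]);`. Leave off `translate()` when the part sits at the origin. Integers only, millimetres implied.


cube([55, 25, 455]);
translate([626, 0, 0]) cube([55, 25, 455]);
translate([55, 0, 0]) cube([571, 25, 55]);
translate([55, 0, 400]) cube([571, 25, 55]);


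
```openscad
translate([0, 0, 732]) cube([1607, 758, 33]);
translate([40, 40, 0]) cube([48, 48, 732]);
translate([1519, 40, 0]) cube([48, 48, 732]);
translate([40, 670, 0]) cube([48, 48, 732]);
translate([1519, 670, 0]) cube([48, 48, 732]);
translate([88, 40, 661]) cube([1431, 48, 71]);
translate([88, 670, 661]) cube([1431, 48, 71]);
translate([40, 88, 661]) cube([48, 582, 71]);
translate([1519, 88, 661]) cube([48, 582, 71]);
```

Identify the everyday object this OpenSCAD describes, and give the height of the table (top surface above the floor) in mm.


A table. The table height is 765 mm.

A 1607×758×33 slab sits at z = 732 on four 48 mm square posts — a table. The top surface is at 732 + 33 = 765 mm.


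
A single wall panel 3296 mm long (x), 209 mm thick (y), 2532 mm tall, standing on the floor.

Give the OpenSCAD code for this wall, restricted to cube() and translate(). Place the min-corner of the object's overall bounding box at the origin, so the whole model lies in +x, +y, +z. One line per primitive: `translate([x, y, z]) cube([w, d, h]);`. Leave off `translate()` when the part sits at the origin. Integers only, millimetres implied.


cube([3296, 209, 2532]);


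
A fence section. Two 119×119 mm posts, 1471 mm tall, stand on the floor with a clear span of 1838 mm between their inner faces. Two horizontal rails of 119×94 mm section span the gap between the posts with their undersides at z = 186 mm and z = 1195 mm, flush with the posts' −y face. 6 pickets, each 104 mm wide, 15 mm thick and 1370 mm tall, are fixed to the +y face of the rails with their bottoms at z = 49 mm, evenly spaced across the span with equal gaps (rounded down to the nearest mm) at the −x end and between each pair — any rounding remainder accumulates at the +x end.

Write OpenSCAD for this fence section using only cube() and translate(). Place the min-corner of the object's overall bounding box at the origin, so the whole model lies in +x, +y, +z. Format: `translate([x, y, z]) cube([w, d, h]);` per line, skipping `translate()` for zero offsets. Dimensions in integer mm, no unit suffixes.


cube([119, 119, 1471]);
translate([1957, 0, 0]) cube([119, 119, 1471]);
translate([119, 0, 186]) cube([1838, 119, 94]);
translate([119, 0, 1195]) cube([1838, 119, 94]);
translate([292, 119, 49]) cube([104, 15, 1370]);
translate([569, 119, 49]) cube([104, 15, 1370]);
translate([846, 119, 49]) cube([104, 15, 1370]);
translate([1123, 119, 49]) cube([104, 15, 1370]);
translate([1400, 119, 49]) cube([104, 15, 1370]);
translate([1677, 119, 49]) cube([104, 15, 1370]);


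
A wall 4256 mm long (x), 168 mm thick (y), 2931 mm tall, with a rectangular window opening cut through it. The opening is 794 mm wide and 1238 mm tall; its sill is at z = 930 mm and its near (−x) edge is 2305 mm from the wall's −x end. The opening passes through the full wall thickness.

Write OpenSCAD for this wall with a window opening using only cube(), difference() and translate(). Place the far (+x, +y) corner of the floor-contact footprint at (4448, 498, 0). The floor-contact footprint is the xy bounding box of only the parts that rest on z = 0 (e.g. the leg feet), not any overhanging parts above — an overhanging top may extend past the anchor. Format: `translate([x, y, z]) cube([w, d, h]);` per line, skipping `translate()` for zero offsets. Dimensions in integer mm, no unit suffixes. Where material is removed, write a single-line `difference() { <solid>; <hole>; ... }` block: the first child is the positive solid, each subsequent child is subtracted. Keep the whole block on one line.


difference() { translate([192, 330, 0]) cube([4256, 168, 2931]); translate([2497, 330, 930]) cube([794, 168, 1238]); }


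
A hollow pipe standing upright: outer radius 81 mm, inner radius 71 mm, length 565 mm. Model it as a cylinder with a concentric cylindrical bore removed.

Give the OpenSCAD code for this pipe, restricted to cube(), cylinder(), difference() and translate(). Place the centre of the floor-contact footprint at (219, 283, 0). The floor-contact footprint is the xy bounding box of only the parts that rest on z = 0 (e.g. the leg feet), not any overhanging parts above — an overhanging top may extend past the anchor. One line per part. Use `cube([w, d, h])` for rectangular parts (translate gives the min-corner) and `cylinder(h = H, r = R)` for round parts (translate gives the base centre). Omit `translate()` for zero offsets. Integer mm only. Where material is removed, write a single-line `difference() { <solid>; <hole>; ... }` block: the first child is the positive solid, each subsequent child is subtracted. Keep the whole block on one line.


difference() { translate([219, 283, 0]) cylinder(h = 565, r = 81); translate([219, 283, 0]) cylinder(h = 565, r = 71); }


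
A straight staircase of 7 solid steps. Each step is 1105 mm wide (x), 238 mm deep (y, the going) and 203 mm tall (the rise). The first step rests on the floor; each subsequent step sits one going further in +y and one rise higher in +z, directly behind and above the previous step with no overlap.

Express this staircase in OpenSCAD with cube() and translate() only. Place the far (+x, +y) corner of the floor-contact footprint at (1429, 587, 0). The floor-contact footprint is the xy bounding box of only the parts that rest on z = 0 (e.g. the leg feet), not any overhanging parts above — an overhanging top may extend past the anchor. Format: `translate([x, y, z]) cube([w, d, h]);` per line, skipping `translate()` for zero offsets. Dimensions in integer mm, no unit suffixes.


translate([324, 349, 0]) cube([1105, 238, 203]);
translate([324, 587, 203]) cube([1105, 238, 203]);
translate([324, 825, 406]) cube([1105, 238, 203]);
translate([324, 1063, 609]) cube([1105, 238, 203]);
translate([324, 1301, 812]) cube([1105, 238, 203]);
translate([324, 1539, 1015]) cube([1105, 238, 203]);
translate([324, 1777, 1218]) cube([1105, 238, 203]);


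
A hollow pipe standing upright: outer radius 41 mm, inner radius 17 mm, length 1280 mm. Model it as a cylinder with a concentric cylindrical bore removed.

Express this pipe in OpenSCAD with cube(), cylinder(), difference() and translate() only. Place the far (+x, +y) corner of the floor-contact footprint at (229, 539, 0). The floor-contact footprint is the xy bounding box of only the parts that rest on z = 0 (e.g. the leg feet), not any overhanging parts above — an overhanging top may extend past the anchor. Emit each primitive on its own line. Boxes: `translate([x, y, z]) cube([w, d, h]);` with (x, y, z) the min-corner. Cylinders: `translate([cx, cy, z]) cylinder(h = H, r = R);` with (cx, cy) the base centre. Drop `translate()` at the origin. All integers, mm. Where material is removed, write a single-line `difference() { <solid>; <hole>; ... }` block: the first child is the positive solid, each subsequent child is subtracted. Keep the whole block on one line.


difference() { translate([188, 498, 0]) cylinder(h = 1280, r = 41); translate([188, 498, 0]) cylinder(h = 1280, r = 17); }


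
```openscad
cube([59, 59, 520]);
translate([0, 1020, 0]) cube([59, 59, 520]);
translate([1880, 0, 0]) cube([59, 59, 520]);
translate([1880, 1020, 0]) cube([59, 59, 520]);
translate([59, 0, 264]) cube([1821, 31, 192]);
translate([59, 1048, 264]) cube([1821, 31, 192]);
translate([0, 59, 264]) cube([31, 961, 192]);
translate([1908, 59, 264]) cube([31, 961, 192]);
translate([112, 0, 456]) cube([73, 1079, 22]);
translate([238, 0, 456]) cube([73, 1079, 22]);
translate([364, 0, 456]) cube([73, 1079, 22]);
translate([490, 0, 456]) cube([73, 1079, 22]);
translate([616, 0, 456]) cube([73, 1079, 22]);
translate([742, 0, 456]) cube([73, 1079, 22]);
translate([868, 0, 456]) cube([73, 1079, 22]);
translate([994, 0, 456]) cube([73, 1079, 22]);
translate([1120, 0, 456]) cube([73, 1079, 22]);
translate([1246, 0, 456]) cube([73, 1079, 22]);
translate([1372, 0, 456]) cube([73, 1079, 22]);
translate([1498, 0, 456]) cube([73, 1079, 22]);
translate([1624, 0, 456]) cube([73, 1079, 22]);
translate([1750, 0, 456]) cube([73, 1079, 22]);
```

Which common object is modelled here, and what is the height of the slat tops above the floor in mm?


A bed frame. The slat-top height is 478 mm.

Four posts, four rails, and a row of slats — a bed frame. Slats sit on the rails at z = 264 + 192 = 456; with slat thickness 22, the top is 478 mm.


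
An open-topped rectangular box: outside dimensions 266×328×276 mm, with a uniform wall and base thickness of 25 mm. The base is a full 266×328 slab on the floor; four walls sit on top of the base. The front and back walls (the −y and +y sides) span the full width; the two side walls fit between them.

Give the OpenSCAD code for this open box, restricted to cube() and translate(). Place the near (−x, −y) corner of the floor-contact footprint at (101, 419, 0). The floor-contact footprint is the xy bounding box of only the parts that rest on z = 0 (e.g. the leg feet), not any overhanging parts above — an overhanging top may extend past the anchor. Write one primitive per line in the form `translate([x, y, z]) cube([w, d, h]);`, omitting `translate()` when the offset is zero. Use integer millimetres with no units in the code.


translate([101, 419, 0]) cube([266, 328, 25]);
translate([101, 419, 25]) cube([266, 25, 251]);
translate([101, 722, 25]) cube([266, 25, 251]);
translate([101, 444, 25]) cube([25, 278, 251]);
translate([342, 444, 25]) cube([25, 278, 251]);


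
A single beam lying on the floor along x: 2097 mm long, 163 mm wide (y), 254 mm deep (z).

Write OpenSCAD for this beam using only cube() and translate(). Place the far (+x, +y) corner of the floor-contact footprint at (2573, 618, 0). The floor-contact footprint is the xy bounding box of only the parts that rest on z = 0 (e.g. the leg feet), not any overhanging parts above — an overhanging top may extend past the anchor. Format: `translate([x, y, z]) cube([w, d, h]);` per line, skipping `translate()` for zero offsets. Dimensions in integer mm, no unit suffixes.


translate([476, 455, 0]) cube([2097, 163, 254]);


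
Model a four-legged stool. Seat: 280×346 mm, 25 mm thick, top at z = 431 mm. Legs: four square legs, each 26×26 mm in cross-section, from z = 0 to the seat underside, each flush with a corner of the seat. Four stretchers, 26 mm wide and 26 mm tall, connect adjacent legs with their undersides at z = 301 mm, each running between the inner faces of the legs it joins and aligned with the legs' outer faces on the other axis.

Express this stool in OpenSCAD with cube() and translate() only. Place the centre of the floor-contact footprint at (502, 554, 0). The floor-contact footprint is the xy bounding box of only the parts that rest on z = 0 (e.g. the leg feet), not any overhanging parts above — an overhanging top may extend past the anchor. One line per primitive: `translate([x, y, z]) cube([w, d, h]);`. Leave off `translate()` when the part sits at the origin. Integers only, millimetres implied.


// leg_h = 431 - 25 = 406
// stretcher span = 280 - 2*26 = 228
translate([362, 381, 406]) cube([280, 346, 25]);
translate([362, 381, 0]) cube([26, 26, 406]);
translate([616, 381, 0]) cube([26, 26, 406]);
translate([362, 701, 0]) cube([26, 26, 406]);
translate([616, 701, 0]) cube([26, 26, 406]);
translate([388, 381, 301]) cube([228, 26, 26]);
translate([388, 701, 301]) cube([228, 26, 26]);
translate([362, 407, 301]) cube([26, 294, 26]);
translate([616, 407, 301]) cube([26, 294, 26]);


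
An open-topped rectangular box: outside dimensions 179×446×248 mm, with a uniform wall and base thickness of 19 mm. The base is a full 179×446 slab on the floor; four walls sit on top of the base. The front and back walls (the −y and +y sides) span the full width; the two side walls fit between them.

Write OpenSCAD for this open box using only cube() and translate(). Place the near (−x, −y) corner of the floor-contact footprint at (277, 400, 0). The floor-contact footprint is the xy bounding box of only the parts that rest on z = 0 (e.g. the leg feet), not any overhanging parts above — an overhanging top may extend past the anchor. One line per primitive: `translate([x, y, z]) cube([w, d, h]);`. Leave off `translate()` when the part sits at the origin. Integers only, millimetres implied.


translate([277, 400, 0]) cube([179, 446, 19]);
translate([277, 400, 19]) cube([179, 19, 229]);
translate([277, 827, 19]) cube([179, 19, 229]);
translate([277, 419, 19]) cube([19, 408, 229]);
translate([437, 419, 19]) cube([19, 408, 229]);


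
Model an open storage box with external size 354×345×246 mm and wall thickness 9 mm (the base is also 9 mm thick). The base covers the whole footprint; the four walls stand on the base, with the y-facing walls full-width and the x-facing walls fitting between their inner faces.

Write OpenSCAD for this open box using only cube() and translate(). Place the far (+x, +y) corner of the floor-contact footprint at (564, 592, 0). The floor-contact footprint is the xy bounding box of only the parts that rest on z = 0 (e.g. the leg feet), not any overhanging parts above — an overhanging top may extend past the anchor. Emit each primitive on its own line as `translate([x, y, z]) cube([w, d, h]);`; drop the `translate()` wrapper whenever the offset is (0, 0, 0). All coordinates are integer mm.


translate([210, 247, 0]) cube([354, 345, 9]);
translate([210, 247, 9]) cube([354, 9, 237]);
translate([210, 583, 9]) cube([354, 9, 237]);
translate([210, 256, 9]) cube([9, 327, 237]);
translate([555, 256, 9]) cube([9, 327, 237]);


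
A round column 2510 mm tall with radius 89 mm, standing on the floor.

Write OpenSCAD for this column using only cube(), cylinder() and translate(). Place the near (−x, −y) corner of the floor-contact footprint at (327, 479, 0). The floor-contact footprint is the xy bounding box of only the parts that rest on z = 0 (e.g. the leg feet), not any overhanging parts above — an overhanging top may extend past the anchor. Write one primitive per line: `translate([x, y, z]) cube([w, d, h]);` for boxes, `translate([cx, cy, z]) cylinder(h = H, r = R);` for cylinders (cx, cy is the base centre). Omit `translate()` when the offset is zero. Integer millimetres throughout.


translate([416, 568, 0]) cylinder(h = 2510, r = 89);


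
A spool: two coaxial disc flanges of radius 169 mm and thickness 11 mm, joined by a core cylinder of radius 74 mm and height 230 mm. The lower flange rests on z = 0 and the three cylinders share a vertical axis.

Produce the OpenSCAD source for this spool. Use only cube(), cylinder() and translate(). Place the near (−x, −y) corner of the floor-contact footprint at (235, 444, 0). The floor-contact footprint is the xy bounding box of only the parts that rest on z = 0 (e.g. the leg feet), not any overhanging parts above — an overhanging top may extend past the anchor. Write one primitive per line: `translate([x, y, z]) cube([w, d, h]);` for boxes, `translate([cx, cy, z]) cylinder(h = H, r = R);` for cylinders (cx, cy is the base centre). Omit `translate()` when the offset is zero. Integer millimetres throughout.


translate([404, 613, 0]) cylinder(h = 11, r = 169);
translate([404, 613, 11]) cylinder(h = 230, r = 74);
translate([404, 613, 241]) cylinder(h = 11, r = 169);


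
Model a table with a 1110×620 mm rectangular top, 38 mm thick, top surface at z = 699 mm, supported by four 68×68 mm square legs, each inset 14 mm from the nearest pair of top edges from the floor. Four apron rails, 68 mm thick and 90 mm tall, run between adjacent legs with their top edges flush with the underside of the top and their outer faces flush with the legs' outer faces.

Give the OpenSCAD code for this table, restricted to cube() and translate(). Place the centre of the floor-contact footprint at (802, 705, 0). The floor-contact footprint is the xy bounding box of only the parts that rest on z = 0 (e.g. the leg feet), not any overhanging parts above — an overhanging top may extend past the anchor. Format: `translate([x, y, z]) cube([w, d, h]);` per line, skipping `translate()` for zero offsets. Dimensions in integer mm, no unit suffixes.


translate([247, 395, 661]) cube([1110, 620, 38]);
translate([261, 409, 0]) cube([68, 68, 661]);
translate([1275, 409, 0]) cube([68, 68, 661]);
translate([261, 933, 0]) cube([68, 68, 661]);
translate([1275, 933, 0]) cube([68, 68, 661]);
translate([329, 409, 571]) cube([946, 68, 90]);
translate([329, 933, 571]) cube([946, 68, 90]);
translate([261, 477, 571]) cube([68, 456, 90]);
translate([1275, 477, 571]) cube([68, 456, 90]);


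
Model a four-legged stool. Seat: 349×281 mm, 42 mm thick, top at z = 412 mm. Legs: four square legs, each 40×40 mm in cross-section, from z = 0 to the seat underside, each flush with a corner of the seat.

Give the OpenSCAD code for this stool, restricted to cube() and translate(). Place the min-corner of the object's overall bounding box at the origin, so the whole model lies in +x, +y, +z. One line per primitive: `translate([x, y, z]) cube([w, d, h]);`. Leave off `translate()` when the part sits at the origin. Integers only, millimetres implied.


translate([0, 0, 370]) cube([349, 281, 42]);
cube([40, 40, 370]);
translate([309, 0, 0]) cube([40, 40, 370]);
translate([0, 241, 0]) cube([40, 40, 370]);
translate([309, 241, 0]) cube([40, 40, 370]);


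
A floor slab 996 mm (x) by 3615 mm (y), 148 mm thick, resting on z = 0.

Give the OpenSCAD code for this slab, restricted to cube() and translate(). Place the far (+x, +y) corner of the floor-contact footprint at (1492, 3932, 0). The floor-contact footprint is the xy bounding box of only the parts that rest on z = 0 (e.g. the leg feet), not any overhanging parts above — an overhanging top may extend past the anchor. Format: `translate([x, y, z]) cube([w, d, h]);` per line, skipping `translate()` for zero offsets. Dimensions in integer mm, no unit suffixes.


translate([496, 317, 0]) cube([996, 3615, 148]);


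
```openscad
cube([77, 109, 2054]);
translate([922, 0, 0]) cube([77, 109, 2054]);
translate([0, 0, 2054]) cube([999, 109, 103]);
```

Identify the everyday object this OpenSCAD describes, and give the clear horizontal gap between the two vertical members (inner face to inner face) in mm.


A door frame. The clear opening width is 845 mm.

Two 2054 mm tall posts with a header on top — a door frame. The left jamb is 77 mm wide at x = 0; the right jamb starts at x = 922. The clear opening is 922 − 77 = 845 mm.


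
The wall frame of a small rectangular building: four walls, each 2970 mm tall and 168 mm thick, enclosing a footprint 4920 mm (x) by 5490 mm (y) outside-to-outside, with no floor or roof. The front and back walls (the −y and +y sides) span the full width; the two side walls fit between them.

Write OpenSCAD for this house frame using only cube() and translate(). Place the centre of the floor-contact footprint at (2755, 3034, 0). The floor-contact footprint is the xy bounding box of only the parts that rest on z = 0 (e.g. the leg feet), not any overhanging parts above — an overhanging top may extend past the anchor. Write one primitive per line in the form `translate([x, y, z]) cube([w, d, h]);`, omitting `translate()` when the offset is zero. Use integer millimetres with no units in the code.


translate([295, 289, 0]) cube([4920, 168, 2970]);
translate([295, 5611, 0]) cube([4920, 168, 2970]);
translate([295, 457, 0]) cube([168, 5154, 2970]);
translate([5047, 457, 0]) cube([168, 5154, 2970]);


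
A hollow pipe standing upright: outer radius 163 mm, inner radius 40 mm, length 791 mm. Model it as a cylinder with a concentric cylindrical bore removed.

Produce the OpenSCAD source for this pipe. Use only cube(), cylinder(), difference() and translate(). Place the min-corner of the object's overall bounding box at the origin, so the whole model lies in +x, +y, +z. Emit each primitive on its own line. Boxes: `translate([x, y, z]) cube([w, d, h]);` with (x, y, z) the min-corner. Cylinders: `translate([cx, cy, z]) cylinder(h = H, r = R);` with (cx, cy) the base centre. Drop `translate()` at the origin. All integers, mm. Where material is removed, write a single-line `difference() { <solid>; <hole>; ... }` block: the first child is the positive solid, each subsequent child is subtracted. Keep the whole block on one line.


difference() { translate([163, 163, 0]) cylinder(h = 791, r = 163); translate([163, 163, 0]) cylinder(h = 791, r = 40); }


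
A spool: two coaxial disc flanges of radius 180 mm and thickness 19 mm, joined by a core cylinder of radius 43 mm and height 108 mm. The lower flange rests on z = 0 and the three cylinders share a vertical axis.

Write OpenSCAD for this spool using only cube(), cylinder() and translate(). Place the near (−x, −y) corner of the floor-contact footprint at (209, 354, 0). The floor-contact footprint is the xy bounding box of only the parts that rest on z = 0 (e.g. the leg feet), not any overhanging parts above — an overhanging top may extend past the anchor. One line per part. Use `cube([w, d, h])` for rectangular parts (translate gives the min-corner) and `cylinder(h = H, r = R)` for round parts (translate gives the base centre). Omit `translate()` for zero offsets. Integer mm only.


translate([389, 534, 0]) cylinder(h = 19, r = 180);
translate([389, 534, 19]) cylinder(h = 108, r = 43);
translate([389, 534, 127]) cylinder(h = 19, r = 180);


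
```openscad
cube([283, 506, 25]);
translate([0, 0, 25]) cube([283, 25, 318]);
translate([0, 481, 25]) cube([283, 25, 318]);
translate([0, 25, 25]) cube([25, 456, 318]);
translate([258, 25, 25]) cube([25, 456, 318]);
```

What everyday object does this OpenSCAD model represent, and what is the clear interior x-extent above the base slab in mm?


An open box. The internal width is 233 mm.

A 283×506 base slab with four walls standing on it — an open box. The base is 283 mm wide and the walls are 25 mm thick, so the internal width is 283 − 2 × 25 = 233 mm.


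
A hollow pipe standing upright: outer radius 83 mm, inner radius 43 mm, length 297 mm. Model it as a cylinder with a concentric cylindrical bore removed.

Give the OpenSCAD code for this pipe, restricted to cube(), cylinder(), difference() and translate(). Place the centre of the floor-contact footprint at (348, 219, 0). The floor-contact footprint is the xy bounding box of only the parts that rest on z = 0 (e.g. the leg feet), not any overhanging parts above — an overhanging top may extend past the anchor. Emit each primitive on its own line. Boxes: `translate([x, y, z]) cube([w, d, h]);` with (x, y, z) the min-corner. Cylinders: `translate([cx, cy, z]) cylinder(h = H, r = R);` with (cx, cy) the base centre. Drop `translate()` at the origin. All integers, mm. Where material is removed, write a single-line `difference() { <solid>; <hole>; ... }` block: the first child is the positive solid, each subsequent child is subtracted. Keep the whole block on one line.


difference() { translate([348, 219, 0]) cylinder(h = 297, r = 83); translate([348, 219, 0]) cylinder(h = 297, r = 43); }


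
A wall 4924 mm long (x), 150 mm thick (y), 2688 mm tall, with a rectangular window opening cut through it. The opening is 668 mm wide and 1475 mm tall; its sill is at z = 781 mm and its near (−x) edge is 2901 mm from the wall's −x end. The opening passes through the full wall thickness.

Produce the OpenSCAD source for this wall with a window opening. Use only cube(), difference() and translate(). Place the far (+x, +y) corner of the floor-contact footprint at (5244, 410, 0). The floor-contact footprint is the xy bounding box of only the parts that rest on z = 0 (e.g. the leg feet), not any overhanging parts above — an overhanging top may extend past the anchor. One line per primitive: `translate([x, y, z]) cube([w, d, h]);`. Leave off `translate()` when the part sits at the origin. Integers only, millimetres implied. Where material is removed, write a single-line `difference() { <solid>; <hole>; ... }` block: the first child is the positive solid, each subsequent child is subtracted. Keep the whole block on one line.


difference() { translate([320, 260, 0]) cube([4924, 150, 2688]); translate([3221, 260, 781]) cube([668, 150, 1475]); }


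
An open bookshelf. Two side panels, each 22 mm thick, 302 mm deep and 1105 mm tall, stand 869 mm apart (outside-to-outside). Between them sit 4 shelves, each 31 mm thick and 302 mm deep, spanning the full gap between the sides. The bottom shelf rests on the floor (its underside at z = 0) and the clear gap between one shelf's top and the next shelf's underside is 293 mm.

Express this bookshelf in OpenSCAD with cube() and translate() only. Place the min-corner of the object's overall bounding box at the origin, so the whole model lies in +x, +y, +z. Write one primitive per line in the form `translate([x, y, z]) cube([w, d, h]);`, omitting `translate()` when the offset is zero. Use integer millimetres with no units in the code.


cube([22, 302, 1105]);
translate([847, 0, 0]) cube([22, 302, 1105]);
translate([22, 0, 0]) cube([825, 302, 31]);
translate([22, 0, 324]) cube([825, 302, 31]);
translate([22, 0, 648]) cube([825, 302, 31]);
translate([22, 0, 972]) cube([825, 302, 31]);


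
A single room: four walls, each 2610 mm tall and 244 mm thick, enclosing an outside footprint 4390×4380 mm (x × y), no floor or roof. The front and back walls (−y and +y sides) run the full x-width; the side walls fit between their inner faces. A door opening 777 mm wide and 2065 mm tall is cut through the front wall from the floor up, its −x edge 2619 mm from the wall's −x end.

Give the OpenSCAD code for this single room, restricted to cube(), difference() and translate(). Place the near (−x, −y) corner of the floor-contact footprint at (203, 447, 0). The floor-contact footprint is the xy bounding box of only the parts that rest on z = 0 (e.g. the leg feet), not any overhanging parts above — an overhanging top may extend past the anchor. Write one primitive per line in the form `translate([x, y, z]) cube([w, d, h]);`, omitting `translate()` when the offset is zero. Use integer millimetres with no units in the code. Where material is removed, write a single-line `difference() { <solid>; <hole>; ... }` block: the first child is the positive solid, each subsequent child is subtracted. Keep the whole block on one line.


difference() { translate([203, 447, 0]) cube([4390, 244, 2610]); translate([2822, 447, 0]) cube([777, 244, 2065]); }
translate([203, 4583, 0]) cube([4390, 244, 2610]);
translate([203, 691, 0]) cube([244, 3892, 2610]);
translate([4349, 691, 0]) cube([244, 3892, 2610]);


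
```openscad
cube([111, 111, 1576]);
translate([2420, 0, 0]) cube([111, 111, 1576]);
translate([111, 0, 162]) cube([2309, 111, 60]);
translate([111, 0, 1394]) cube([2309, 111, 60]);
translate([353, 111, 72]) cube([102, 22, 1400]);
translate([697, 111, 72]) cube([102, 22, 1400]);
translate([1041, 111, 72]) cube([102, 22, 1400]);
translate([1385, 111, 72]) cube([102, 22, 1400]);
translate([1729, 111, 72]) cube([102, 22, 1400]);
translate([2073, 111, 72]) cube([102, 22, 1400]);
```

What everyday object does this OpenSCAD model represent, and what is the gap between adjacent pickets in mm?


A fence section. The picket gap is 242 mm.

Two posts, two rails, 6 pickets — a fence section. Span 2309 mm holds 6 pickets of 102 mm with 7 equal gaps: ⌊(2309 − 6·102) / 7⌋ = 242 mm.


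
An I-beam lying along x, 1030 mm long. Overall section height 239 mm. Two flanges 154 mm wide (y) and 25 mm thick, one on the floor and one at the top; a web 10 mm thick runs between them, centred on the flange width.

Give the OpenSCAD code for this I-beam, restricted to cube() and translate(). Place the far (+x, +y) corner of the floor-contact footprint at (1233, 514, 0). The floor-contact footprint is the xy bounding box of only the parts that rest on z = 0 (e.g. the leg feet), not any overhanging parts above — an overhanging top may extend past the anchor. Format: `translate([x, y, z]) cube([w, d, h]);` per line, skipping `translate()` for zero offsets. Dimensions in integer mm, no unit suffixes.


translate([203, 360, 0]) cube([1030, 154, 25]);
translate([203, 432, 25]) cube([1030, 10, 189]);
translate([203, 360, 214]) cube([1030, 154, 25]);


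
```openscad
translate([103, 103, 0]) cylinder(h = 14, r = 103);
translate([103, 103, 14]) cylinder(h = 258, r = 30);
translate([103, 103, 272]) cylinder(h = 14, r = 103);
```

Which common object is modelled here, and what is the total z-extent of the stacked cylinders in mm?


A spool. The overall height is 286 mm.

Three coaxial cylinders, large–small–large — a spool. Two 14 mm flanges and a 258 mm core give 14 + 258 + 14 = 286 mm.


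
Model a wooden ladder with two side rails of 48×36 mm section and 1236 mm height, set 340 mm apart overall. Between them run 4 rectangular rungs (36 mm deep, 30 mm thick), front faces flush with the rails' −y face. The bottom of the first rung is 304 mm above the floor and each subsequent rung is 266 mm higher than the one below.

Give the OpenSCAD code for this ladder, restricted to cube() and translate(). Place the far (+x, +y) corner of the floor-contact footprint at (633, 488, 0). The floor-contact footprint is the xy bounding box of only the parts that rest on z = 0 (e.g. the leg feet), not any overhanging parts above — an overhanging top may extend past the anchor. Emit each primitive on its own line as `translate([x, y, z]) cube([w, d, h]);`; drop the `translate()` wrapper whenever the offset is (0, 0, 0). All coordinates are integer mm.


translate([293, 452, 0]) cube([48, 36, 1236]);
translate([585, 452, 0]) cube([48, 36, 1236]);
translate([341, 452, 304]) cube([244, 36, 30]);
translate([341, 452, 570]) cube([244, 36, 30]);
translate([341, 452, 836]) cube([244, 36, 30]);
translate([341, 452, 1102]) cube([244, 36, 30]);


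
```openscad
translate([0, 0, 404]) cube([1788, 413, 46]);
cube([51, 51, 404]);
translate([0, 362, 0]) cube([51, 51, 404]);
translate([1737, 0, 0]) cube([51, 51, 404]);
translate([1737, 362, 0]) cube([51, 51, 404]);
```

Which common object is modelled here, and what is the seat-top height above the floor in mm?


A bench. The seat-top height is 450 mm.

A long slab on four corner posts — a bench. The slab sits at z = 404 with thickness 46, so the top is 404 + 46 = 450 mm.


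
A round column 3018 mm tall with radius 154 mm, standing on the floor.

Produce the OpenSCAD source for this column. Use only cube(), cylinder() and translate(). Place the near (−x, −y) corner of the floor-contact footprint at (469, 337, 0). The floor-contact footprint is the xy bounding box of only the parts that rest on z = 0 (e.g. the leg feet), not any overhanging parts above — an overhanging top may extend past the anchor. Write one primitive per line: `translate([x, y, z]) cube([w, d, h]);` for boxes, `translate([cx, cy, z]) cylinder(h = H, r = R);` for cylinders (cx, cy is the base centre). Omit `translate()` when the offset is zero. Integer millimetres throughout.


translate([623, 491, 0]) cylinder(h = 3018, r = 154);


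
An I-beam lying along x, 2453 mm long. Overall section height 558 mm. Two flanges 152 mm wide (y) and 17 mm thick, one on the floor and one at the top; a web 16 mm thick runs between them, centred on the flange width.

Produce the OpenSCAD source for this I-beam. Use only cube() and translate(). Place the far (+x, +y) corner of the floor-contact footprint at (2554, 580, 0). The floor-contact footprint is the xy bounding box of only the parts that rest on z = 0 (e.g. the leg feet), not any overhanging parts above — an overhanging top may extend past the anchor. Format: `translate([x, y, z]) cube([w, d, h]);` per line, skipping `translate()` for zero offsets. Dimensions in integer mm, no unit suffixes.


translate([101, 428, 0]) cube([2453, 152, 17]);
translate([101, 496, 17]) cube([2453, 16, 524]);
translate([101, 428, 541]) cube([2453, 152, 17]);


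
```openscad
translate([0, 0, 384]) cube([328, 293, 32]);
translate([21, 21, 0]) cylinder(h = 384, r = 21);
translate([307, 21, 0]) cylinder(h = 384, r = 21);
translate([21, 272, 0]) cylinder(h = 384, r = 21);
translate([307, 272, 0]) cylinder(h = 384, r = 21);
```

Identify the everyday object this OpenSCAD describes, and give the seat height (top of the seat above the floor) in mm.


A stool. The seat height is 416 mm.

A 328×293×32 slab at z = 384 on four corner cylinders — a stool. The seat top is 384 + 32 = 416 mm.


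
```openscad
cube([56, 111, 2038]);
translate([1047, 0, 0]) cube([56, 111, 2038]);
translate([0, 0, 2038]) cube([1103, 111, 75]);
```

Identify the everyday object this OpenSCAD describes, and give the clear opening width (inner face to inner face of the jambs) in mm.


A door frame. The clear opening width is 991 mm.

Two 2038 mm tall posts with a header on top — a door frame. The left jamb is 56 mm wide at x = 0; the right jamb starts at x = 1047. The clear opening is 1047 − 56 = 991 mm.


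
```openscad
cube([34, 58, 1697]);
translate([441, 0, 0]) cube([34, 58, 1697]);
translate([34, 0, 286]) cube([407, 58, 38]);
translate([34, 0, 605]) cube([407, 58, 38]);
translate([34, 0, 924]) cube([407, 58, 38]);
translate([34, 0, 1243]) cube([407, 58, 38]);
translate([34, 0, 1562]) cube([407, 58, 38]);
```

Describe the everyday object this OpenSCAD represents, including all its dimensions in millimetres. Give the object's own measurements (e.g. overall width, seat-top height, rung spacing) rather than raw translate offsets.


A straight ladder. Two 34×58 mm vertical rails, 1697 mm tall, stand 475 mm apart (outside-to-outside) with their front faces coplanar on the −y side. 5 rungs, each 58 mm deep and 38 mm tall, span between the inner faces of the rails, front faces flush with the rails. The lowest rung's underside is at z = 286 mm and rungs are spaced 319 mm apart (underside to underside).


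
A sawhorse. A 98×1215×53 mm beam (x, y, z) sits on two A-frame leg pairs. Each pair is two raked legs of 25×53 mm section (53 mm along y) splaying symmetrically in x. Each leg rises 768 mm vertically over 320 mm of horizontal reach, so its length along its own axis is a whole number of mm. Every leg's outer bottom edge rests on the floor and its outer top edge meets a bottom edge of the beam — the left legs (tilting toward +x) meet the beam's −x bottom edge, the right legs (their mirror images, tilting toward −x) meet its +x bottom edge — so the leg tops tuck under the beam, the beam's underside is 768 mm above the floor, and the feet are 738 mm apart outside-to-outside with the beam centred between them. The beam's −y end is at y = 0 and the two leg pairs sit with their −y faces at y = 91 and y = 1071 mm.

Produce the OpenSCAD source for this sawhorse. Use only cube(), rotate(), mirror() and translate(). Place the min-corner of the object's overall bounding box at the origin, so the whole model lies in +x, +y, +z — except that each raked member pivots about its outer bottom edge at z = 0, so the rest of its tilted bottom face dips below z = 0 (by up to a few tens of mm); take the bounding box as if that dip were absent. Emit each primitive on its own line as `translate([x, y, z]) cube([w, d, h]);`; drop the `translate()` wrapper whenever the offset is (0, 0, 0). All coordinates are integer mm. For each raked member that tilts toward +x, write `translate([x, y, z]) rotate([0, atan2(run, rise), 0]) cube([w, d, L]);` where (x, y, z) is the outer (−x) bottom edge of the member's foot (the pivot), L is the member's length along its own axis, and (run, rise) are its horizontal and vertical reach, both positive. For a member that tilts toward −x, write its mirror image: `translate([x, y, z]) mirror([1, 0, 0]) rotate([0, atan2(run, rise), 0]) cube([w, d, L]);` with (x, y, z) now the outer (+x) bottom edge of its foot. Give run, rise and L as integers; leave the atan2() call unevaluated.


translate([320, 0, 768]) cube([98, 1215, 53]);
translate([0, 91, 0]) rotate([0, atan2(320, 768), 0]) cube([25, 53, 832]);
translate([738, 91, 0]) mirror([1, 0, 0]) rotate([0, atan2(320, 768), 0]) cube([25, 53, 832]);
translate([0, 1071, 0]) rotate([0, atan2(320, 768), 0]) cube([25, 53, 832]);
translate([738, 1071, 0]) mirror([1, 0, 0]) rotate([0, atan2(320, 768), 0]) cube([25, 53, 832]);
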